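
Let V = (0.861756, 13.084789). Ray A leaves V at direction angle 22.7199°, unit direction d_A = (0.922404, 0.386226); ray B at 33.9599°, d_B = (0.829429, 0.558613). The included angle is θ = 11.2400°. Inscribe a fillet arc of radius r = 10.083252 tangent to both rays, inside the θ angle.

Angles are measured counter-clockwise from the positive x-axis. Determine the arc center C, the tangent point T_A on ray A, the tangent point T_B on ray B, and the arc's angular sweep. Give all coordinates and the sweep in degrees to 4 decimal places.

bisector direction at 28.3399° = (0.880147,0.474701)
center distance |VC| = r/sin(θ/2) = 10.083252/sin(5.6200°) = 102.963563
C = V + |VC|·bis = (91.4848,61.9617)
T_A = V + ((C−V)·d_A)·d_A = V + 102.4686·d_A = (95.3792,52.6609)
T_B = V + ((C−V)·d_B)·d_B = V + 102.4686·d_B = (85.8522,70.3251)
sweep = 180° − θ = 168.7600°

center=(91.4848,61.9617) T_A=(95.3792,52.6609) T_B=(85.8522,70.3251) sweep=168.7600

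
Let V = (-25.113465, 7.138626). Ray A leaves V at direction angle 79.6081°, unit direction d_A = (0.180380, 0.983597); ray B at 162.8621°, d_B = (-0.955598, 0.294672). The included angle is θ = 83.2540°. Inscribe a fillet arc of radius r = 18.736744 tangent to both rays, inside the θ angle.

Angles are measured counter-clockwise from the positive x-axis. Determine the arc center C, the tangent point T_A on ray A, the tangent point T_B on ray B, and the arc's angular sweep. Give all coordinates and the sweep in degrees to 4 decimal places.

bisector direction at 121.2351° = (-0.518551,0.855047)
center distance |VC| = r/sin(θ/2) = 18.736744/sin(41.6270°) = 28.206156
C = V + |VC|·bis = (-39.7398,31.2562)
T_A = V + ((C−V)·d_A)·d_A = V + 21.0837·d_A = (-21.3104,27.8765)
T_B = V + ((C−V)·d_B)·d_B = V + 21.0837·d_B = (-45.2610,13.3514)
sweep = 180° − θ = 96.7460°

center=(-39.7398,31.2562) T_A=(-21.3104,27.8765) T_B=(-45.2610,13.3514) sweep=96.7460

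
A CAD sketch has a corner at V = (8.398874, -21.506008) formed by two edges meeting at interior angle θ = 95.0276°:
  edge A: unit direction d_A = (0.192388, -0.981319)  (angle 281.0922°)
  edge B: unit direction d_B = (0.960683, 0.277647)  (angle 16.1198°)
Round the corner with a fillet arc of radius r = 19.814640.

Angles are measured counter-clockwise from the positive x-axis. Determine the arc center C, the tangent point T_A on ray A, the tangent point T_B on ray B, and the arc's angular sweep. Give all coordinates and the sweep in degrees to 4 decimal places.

center=(31.3348,-35.5029) T_A=(11.8903,-39.3150) T_B=(25.8333,-16.4673) sweep=84.9724

bisector direction at 328.6060° = (0.853605,-0.520920)
center distance |VC| = r/sin(θ/2) = 19.814640/sin(47.5138°) = 26.869493
C = V + |VC|·bis = (31.3348,-35.5029)
T_A = V + ((C−V)·d_A)·d_A = V + 18.1480·d_A = (11.8903,-39.3150)
T_B = V + ((C−V)·d_B)·d_B = V + 18.1480·d_B = (25.8333,-16.4673)
sweep = 180° − θ = 84.9724°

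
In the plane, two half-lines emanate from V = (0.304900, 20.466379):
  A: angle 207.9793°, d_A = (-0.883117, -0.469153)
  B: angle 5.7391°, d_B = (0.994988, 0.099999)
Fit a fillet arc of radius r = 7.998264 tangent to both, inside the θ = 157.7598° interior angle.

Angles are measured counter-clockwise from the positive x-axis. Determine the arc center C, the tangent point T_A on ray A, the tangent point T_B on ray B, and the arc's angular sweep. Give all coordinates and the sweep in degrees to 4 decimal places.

bisector direction at 286.8592° = (0.290021,-0.957020)
center distance |VC| = r/sin(θ/2) = 7.998264/sin(78.8799°) = 8.151304
C = V + |VC|·bis = (2.6689,12.6654)
T_A = V + ((C−V)·d_A)·d_A = V + 1.5721·d_A = (-1.0835,19.7288)
T_B = V + ((C−V)·d_B)·d_B = V + 1.5721·d_B = (1.8691,20.6236)
sweep = 180° − θ = 22.2402°

center=(2.6689,12.6654) T_A=(-1.0835,19.7288) T_B=(1.8691,20.6236) sweep=22.2402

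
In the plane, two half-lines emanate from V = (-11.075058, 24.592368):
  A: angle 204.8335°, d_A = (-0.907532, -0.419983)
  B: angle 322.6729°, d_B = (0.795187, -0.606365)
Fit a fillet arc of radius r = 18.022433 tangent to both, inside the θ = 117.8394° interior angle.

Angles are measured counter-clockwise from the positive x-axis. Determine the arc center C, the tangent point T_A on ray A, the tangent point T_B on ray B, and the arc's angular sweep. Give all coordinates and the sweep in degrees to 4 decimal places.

center=(-13.3648,3.6740) T_A=(-20.9339,20.0299) T_B=(-2.4366,18.0052) sweep=62.1606

bisector direction at 263.7532° = (-0.108811,-0.994062)
center distance |VC| = r/sin(θ/2) = 18.022433/sin(58.9197°) = 21.043314
C = V + |VC|·bis = (-13.3648,3.6740)
T_A = V + ((C−V)·d_A)·d_A = V + 10.8634·d_A = (-20.9339,20.0299)
T_B = V + ((C−V)·d_B)·d_B = V + 10.8634·d_B = (-2.4366,18.0052)
sweep = 180° − θ = 62.1606°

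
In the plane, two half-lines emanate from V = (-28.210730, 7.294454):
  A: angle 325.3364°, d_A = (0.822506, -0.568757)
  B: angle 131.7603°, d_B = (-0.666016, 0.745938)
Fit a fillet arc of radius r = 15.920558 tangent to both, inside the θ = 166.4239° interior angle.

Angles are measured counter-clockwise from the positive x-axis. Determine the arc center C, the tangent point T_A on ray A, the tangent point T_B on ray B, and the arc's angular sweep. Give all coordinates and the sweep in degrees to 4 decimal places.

bisector direction at 48.5484° = (0.661988,0.749515)
center distance |VC| = r/sin(θ/2) = 15.920558/sin(83.2120°) = 16.032946
C = V + |VC|·bis = (-17.5971,19.3114)
T_A = V + ((C−V)·d_A)·d_A = V + 1.8950·d_A = (-26.6520,6.2166)
T_B = V + ((C−V)·d_B)·d_B = V + 1.8950·d_B = (-29.4729,8.7080)
sweep = 180° − θ = 13.5761°

center=(-17.5971,19.3114) T_A=(-26.6520,6.2166) T_B=(-29.4729,8.7080) sweep=13.5761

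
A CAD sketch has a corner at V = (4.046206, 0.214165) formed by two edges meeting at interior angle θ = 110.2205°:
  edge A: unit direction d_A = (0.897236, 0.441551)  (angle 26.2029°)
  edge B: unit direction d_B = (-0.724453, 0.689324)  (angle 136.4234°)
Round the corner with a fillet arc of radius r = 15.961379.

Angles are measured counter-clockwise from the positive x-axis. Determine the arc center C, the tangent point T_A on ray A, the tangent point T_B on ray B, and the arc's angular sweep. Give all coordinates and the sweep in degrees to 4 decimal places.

bisector direction at 81.3132° = (0.151034,0.988529)
center distance |VC| = r/sin(θ/2) = 15.961379/sin(55.1103°) = 19.459064
C = V + |VC|·bis = (6.9852,19.4500)
T_A = V + ((C−V)·d_A)·d_A = V + 11.1306·d_A = (14.0330,5.1289)
T_B = V + ((C−V)·d_B)·d_B = V + 11.1306·d_B = (-4.0174,7.8867)
sweep = 180° − θ = 69.7795°

center=(6.9852,19.4500) T_A=(14.0330,5.1289) T_B=(-4.0174,7.8867) sweep=69.7795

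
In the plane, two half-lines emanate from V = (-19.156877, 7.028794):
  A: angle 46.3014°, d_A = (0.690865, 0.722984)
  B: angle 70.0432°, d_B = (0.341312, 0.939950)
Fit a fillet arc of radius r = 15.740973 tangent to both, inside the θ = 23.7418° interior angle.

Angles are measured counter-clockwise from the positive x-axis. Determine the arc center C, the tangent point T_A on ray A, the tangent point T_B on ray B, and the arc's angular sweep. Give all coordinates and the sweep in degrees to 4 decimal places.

bisector direction at 58.1723° = (0.527367,0.849638)
center distance |VC| = r/sin(θ/2) = 15.740973/sin(11.8709°) = 76.521261
C = V + |VC|·bis = (21.1979,72.0442)
T_A = V + ((C−V)·d_A)·d_A = V + 74.8847·d_A = (32.5784,61.1693)
T_B = V + ((C−V)·d_B)·d_B = V + 74.8847·d_B = (6.4022,77.4167)
sweep = 180° − θ = 156.2582°

center=(21.1979,72.0442) T_A=(32.5784,61.1693) T_B=(6.4022,77.4167) sweep=156.2582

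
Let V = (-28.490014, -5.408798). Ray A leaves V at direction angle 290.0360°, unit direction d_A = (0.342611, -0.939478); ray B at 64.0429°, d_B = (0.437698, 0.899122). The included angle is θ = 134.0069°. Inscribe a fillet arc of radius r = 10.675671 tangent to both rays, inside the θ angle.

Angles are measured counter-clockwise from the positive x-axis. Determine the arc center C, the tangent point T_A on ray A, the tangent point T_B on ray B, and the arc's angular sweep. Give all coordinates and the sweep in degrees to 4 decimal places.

bisector direction at 357.0394° = (0.998665,-0.051648)
center distance |VC| = r/sin(θ/2) = 10.675671/sin(67.0035°) = 11.597330
C = V + |VC|·bis = (-16.9082,-6.0078)
T_A = V + ((C−V)·d_A)·d_A = V + 4.5308·d_A = (-26.9377,-9.6654)
T_B = V + ((C−V)·d_B)·d_B = V + 4.5308·d_B = (-26.5069,-1.3351)
sweep = 180° − θ = 45.9931°

center=(-16.9082,-6.0078) T_A=(-26.9377,-9.6654) T_B=(-26.5069,-1.3351) sweep=45.9931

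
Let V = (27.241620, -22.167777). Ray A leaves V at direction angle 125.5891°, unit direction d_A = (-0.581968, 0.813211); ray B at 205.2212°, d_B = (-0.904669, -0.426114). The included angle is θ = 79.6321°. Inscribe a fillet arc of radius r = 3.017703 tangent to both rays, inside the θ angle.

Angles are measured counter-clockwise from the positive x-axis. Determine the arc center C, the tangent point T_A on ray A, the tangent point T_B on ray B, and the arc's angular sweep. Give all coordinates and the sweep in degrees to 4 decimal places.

center=(22.6809,-20.9802) T_A=(25.1350,-19.2240) T_B=(23.9668,-23.7103) sweep=100.3679

bisector direction at 165.4051° = (-0.967732,0.251982)
center distance |VC| = r/sin(θ/2) = 3.017703/sin(39.8160°) = 4.712769
C = V + |VC|·bis = (22.6809,-20.9802)
T_A = V + ((C−V)·d_A)·d_A = V + 3.6199·d_A = (25.1350,-19.2240)
T_B = V + ((C−V)·d_B)·d_B = V + 3.6199·d_B = (23.9668,-23.7103)
sweep = 180° − θ = 100.3679°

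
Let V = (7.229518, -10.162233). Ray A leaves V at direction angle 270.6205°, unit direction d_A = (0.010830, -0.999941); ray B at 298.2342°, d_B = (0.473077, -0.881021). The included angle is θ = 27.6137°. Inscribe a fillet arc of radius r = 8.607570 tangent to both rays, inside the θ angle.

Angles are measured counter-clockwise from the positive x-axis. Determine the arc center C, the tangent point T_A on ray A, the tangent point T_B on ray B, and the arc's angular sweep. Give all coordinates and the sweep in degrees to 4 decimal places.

bisector direction at 284.4274° = (0.249152,-0.968464)
center distance |VC| = r/sin(θ/2) = 8.607570/sin(13.8069°) = 36.067823
C = V + |VC|·bis = (16.2159,-45.0926)
T_A = V + ((C−V)·d_A)·d_A = V + 35.0257·d_A = (7.6088,-45.1858)
T_B = V + ((C−V)·d_B)·d_B = V + 35.0257·d_B = (23.7993,-41.0206)
sweep = 180° − θ = 152.3863°

center=(16.2159,-45.0926) T_A=(7.6088,-45.1858) T_B=(23.7993,-41.0206) sweep=152.3863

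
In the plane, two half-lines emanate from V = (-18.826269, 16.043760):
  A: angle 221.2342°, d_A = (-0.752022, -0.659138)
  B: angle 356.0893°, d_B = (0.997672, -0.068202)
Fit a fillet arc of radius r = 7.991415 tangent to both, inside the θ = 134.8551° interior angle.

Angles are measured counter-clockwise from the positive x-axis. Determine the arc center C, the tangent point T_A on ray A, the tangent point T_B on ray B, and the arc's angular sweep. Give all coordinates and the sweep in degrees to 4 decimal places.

bisector direction at 288.6617° = (0.319981,-0.947424)
center distance |VC| = r/sin(θ/2) = 7.991415/sin(67.4275°) = 8.654385
C = V + |VC|·bis = (-16.0570,7.8444)
T_A = V + ((C−V)·d_A)·d_A = V + 3.3220·d_A = (-21.3245,13.8541)
T_B = V + ((C−V)·d_B)·d_B = V + 3.3220·d_B = (-15.5120,15.8172)
sweep = 180° − θ = 45.1449°

center=(-16.0570,7.8444) T_A=(-21.3245,13.8541) T_B=(-15.5120,15.8172) sweep=45.1449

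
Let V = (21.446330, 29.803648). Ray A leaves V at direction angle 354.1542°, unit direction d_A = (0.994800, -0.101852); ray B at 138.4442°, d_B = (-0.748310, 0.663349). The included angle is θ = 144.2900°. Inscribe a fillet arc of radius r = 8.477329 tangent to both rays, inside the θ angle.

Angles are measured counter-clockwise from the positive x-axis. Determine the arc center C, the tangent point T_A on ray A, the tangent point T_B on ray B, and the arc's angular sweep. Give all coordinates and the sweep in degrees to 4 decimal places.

center=(25.0263,37.9588) T_A=(24.1629,29.5255) T_B=(19.4029,31.6151) sweep=35.7100

bisector direction at 66.2992° = (0.401961,0.915657)
center distance |VC| = r/sin(θ/2) = 8.477329/sin(72.1450°) = 8.906296
C = V + |VC|·bis = (25.0263,37.9588)
T_A = V + ((C−V)·d_A)·d_A = V + 2.7308·d_A = (24.1629,29.5255)
T_B = V + ((C−V)·d_B)·d_B = V + 2.7308·d_B = (19.4029,31.6151)
sweep = 180° − θ = 35.7100°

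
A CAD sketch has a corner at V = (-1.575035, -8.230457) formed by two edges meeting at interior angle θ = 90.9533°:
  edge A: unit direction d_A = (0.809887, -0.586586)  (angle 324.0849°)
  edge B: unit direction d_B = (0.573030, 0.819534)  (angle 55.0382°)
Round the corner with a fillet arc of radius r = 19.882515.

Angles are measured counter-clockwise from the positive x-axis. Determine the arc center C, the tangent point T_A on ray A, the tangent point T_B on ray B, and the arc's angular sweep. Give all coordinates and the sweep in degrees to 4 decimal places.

bisector direction at 9.5616° = (0.986108,0.166107)
center distance |VC| = r/sin(θ/2) = 19.882515/sin(45.4766°) = 27.887094
C = V + |VC|·bis = (25.9246,-3.5982)
T_A = V + ((C−V)·d_A)·d_A = V + 19.5544·d_A = (14.2618,-19.7008)
T_B = V + ((C−V)·d_B)·d_B = V + 19.5544·d_B = (9.6302,7.7951)
sweep = 180° − θ = 89.0467°

center=(25.9246,-3.5982) T_A=(14.2618,-19.7008) T_B=(9.6302,7.7951) sweep=89.0467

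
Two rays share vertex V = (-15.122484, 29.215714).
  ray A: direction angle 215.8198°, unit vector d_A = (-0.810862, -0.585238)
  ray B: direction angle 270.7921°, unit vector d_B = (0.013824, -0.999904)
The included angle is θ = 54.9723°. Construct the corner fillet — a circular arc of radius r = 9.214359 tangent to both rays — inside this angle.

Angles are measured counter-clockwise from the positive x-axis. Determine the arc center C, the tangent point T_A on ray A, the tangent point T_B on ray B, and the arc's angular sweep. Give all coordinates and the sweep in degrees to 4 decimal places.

center=(-24.0911,11.3790) T_A=(-29.4837,18.8505) T_B=(-14.8776,11.5063) sweep=125.0277

bisector direction at 243.3059° = (-0.449226,-0.893418)
center distance |VC| = r/sin(θ/2) = 9.214359/sin(27.4861°) = 19.964630
C = V + |VC|·bis = (-24.0911,11.3790)
T_A = V + ((C−V)·d_A)·d_A = V + 17.7111·d_A = (-29.4837,18.8505)
T_B = V + ((C−V)·d_B)·d_B = V + 17.7111·d_B = (-14.8776,11.5063)
sweep = 180° − θ = 125.0277°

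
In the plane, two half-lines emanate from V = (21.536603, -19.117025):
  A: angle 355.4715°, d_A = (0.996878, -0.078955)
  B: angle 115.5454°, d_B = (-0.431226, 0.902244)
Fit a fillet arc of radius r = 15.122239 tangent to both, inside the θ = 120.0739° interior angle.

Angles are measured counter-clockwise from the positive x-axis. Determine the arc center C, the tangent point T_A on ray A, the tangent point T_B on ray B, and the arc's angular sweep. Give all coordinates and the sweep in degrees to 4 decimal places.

bisector direction at 55.5084° = (0.566285,0.824210)
center distance |VC| = r/sin(θ/2) = 15.122239/sin(60.0369°) = 17.455162
C = V + |VC|·bis = (31.4212,-4.7303)
T_A = V + ((C−V)·d_A)·d_A = V + 8.7178·d_A = (30.2272,-19.8053)
T_B = V + ((C−V)·d_B)·d_B = V + 8.7178·d_B = (17.7772,-11.2514)
sweep = 180° − θ = 59.9261°

center=(31.4212,-4.7303) T_A=(30.2272,-19.8053) T_B=(17.7772,-11.2514) sweep=59.9261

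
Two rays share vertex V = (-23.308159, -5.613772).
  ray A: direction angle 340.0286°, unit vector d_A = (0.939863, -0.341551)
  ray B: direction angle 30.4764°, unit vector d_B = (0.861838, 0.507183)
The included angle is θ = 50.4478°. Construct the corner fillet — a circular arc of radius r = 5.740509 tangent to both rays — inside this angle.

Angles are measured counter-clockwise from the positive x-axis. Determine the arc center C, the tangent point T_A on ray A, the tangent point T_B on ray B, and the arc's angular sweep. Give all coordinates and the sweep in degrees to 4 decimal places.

bisector direction at 5.2525° = (0.995801,0.091545)
center distance |VC| = r/sin(θ/2) = 5.740509/sin(25.2239°) = 13.470419
C = V + |VC|·bis = (-9.8943,-4.3806)
T_A = V + ((C−V)·d_A)·d_A = V + 12.1860·d_A = (-11.8550,-9.7759)
T_B = V + ((C−V)·d_B)·d_B = V + 12.1860·d_B = (-12.8058,0.5668)
sweep = 180° − θ = 129.5522°

center=(-9.8943,-4.3806) T_A=(-11.8550,-9.7759) T_B=(-12.8058,0.5668) sweep=129.5522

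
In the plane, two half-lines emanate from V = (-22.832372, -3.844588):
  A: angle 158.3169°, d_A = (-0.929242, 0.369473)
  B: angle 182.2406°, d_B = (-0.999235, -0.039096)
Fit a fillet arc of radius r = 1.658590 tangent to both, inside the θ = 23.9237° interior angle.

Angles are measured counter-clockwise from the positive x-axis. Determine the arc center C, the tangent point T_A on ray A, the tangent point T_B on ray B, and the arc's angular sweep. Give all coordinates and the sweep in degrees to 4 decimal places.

bisector direction at 170.2788° = (-0.985641,0.168855)
center distance |VC| = r/sin(θ/2) = 1.658590/sin(11.9619°) = 8.002447
C = V + |VC|·bis = (-30.7199,-2.4933)
T_A = V + ((C−V)·d_A)·d_A = V + 7.8287·d_A = (-30.1071,-0.9521)
T_B = V + ((C−V)·d_B)·d_B = V + 7.8287·d_B = (-30.6551,-4.1507)
sweep = 180° − θ = 156.0763°

center=(-30.7199,-2.4933) T_A=(-30.1071,-0.9521) T_B=(-30.6551,-4.1507) sweep=156.0763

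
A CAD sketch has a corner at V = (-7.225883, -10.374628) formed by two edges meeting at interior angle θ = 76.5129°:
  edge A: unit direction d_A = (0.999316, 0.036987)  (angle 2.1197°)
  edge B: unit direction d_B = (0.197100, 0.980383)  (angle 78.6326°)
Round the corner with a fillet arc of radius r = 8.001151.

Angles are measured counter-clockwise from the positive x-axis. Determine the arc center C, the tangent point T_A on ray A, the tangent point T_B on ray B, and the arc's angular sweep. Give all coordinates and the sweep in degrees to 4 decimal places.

bisector direction at 40.3762° = (0.761808,0.647803)
center distance |VC| = r/sin(θ/2) = 8.001151/sin(38.2565°) = 12.922124
C = V + |VC|·bis = (2.6183,-2.0036)
T_A = V + ((C−V)·d_A)·d_A = V + 10.1471·d_A = (2.9142,-9.9993)
T_B = V + ((C−V)·d_B)·d_B = V + 10.1471·d_B = (-5.2259,-0.4266)
sweep = 180° − θ = 103.4871°

center=(2.6183,-2.0036) T_A=(2.9142,-9.9993) T_B=(-5.2259,-0.4266) sweep=103.4871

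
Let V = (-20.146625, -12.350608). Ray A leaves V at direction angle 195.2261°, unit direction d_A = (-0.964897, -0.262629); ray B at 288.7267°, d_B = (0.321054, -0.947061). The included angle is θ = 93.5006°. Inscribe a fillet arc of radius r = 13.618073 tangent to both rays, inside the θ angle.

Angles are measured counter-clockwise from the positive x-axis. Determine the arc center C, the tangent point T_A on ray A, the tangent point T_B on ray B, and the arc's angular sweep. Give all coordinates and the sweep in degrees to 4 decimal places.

center=(-28.9309,-28.8550) T_A=(-32.5074,-15.7150) T_B=(-16.0338,-24.4829) sweep=86.4994

bisector direction at 241.9764° = (-0.469835,-0.882754)
center distance |VC| = r/sin(θ/2) = 13.618073/sin(46.7503°) = 18.696525
C = V + |VC|·bis = (-28.9309,-28.8550)
T_A = V + ((C−V)·d_A)·d_A = V + 12.8105·d_A = (-32.5074,-15.7150)
T_B = V + ((C−V)·d_B)·d_B = V + 12.8105·d_B = (-16.0338,-24.4829)
sweep = 180° − θ = 86.4994°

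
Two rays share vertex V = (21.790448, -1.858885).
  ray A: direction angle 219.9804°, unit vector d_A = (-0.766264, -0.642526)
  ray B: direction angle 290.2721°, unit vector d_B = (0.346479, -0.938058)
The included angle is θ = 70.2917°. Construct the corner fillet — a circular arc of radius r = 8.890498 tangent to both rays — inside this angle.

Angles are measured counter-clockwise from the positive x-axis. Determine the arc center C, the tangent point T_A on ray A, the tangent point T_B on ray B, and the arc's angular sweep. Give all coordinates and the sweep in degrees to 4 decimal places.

center=(17.8261,-16.7854) T_A=(12.1138,-9.9730) T_B=(26.1659,-13.7051) sweep=109.7083

bisector direction at 255.1263° = (-0.256690,-0.966494)
center distance |VC| = r/sin(θ/2) = 8.890498/sin(35.1459°) = 15.444015
C = V + |VC|·bis = (17.8261,-16.7854)
T_A = V + ((C−V)·d_A)·d_A = V + 12.6284·d_A = (12.1138,-9.9730)
T_B = V + ((C−V)·d_B)·d_B = V + 12.6284·d_B = (26.1659,-13.7051)
sweep = 180° − θ = 109.7083°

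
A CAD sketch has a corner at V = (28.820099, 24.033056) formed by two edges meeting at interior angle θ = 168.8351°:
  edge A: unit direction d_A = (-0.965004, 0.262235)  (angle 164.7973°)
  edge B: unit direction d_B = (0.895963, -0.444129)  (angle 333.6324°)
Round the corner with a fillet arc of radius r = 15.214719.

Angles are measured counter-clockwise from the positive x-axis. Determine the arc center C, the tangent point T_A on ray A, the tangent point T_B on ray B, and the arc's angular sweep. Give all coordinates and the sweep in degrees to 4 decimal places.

center=(23.3952,9.7408) T_A=(27.3850,24.4230) T_B=(30.1525,23.3726) sweep=11.1649

bisector direction at 249.2149° = (-0.354865,-0.934918)
center distance |VC| = r/sin(θ/2) = 15.214719/sin(84.4176°) = 15.287223
C = V + |VC|·bis = (23.3952,9.7408)
T_A = V + ((C−V)·d_A)·d_A = V + 1.4871·d_A = (27.3850,24.4230)
T_B = V + ((C−V)·d_B)·d_B = V + 1.4871·d_B = (30.1525,23.3726)
sweep = 180° − θ = 11.1649°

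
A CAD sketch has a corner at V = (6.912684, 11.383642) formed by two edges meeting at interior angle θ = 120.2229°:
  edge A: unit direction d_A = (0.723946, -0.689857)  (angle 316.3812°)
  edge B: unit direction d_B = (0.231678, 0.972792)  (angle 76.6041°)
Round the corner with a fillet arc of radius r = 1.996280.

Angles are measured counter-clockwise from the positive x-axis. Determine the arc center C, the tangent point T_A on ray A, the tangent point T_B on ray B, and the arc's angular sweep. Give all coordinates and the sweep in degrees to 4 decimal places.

center=(9.1205,12.0373) T_A=(7.7433,10.5921) T_B=(7.1785,12.4998) sweep=59.7771

bisector direction at 16.4926° = (0.958856,0.283892)
center distance |VC| = r/sin(θ/2) = 1.996280/sin(60.1114°) = 2.302524
C = V + |VC|·bis = (9.1205,12.0373)
T_A = V + ((C−V)·d_A)·d_A = V + 1.1474·d_A = (7.7433,10.5921)
T_B = V + ((C−V)·d_B)·d_B = V + 1.1474·d_B = (7.1785,12.4998)
sweep = 180° − θ = 59.7771°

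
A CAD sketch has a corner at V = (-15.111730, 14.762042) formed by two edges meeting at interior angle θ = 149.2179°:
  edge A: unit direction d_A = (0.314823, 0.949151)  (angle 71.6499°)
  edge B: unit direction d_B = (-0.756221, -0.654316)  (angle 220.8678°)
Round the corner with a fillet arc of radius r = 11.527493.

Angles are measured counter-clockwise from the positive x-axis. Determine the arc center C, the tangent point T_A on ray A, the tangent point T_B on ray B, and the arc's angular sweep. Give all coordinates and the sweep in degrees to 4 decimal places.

center=(-25.0540,21.4031) T_A=(-14.1127,17.7739) T_B=(-17.5114,12.6857) sweep=30.7821

bisector direction at 146.2588° = (-0.831555,0.555442)
center distance |VC| = r/sin(θ/2) = 11.527493/sin(74.6089°) = 11.956283
C = V + |VC|·bis = (-25.0540,21.4031)
T_A = V + ((C−V)·d_A)·d_A = V + 3.1733·d_A = (-14.1127,17.7739)
T_B = V + ((C−V)·d_B)·d_B = V + 3.1733·d_B = (-17.5114,12.6857)
sweep = 180° − θ = 30.7821°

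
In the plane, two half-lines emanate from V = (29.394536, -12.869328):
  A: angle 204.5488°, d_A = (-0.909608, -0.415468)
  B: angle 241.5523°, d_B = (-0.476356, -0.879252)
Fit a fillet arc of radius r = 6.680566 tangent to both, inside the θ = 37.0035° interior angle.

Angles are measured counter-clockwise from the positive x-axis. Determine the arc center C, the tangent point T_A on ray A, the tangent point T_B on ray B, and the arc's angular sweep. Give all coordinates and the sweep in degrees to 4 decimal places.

center=(14.0106,-27.2405) T_A=(11.2351,-21.1638) T_B=(19.8845,-30.4228) sweep=142.9965

bisector direction at 223.0506° = (-0.730752,-0.682643)
center distance |VC| = r/sin(θ/2) = 6.680566/sin(18.5018°) = 21.052185
C = V + |VC|·bis = (14.0106,-27.2405)
T_A = V + ((C−V)·d_A)·d_A = V + 19.9641·d_A = (11.2351,-21.1638)
T_B = V + ((C−V)·d_B)·d_B = V + 19.9641·d_B = (19.8845,-30.4228)
sweep = 180° − θ = 142.9965°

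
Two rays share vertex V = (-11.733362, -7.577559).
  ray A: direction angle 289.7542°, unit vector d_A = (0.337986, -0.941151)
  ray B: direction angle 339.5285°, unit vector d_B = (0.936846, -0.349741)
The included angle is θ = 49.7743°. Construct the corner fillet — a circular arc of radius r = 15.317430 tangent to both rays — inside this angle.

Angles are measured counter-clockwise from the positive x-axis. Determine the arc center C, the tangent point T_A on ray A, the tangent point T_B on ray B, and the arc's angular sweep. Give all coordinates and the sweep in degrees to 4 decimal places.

center=(13.8423,-33.4754) T_A=(-0.5738,-38.6525) T_B=(19.1994,-19.1253) sweep=130.2257

bisector direction at 314.6413° = (0.702667,-0.711519)
center distance |VC| = r/sin(θ/2) = 15.317430/sin(24.8871°) = 36.397936
C = V + |VC|·bis = (13.8423,-33.4754)
T_A = V + ((C−V)·d_A)·d_A = V + 33.0180·d_A = (-0.5738,-38.6525)
T_B = V + ((C−V)·d_B)·d_B = V + 33.0180·d_B = (19.1994,-19.1253)
sweep = 180° − θ = 130.2257°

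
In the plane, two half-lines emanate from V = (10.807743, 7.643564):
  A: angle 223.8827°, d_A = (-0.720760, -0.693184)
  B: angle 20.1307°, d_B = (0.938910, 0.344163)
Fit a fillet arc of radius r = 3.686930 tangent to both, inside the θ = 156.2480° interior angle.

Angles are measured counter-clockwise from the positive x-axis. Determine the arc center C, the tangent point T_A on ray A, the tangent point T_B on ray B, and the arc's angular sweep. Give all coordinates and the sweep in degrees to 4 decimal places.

bisector direction at 302.0067° = (0.530018,-0.847986)
center distance |VC| = r/sin(θ/2) = 3.686930/sin(78.1240°) = 3.767574
C = V + |VC|·bis = (12.8046,4.4487)
T_A = V + ((C−V)·d_A)·d_A = V + 0.7753·d_A = (10.2489,7.1061)
T_B = V + ((C−V)·d_B)·d_B = V + 0.7753·d_B = (11.5357,7.9104)
sweep = 180° − θ = 23.7520°

center=(12.8046,4.4487) T_A=(10.2489,7.1061) T_B=(11.5357,7.9104) sweep=23.7520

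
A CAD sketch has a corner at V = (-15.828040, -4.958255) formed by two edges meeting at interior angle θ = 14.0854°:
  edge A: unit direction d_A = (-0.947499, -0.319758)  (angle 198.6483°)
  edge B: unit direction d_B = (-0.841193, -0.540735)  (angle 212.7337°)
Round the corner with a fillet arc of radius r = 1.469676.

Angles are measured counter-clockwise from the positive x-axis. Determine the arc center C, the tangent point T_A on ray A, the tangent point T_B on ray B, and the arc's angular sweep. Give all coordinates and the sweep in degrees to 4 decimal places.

bisector direction at 205.6910° = (-0.901145,-0.433518)
center distance |VC| = r/sin(θ/2) = 1.469676/sin(7.0427°) = 11.986688
C = V + |VC|·bis = (-26.6298,-10.1547)
T_A = V + ((C−V)·d_A)·d_A = V + 11.8962·d_A = (-27.0997,-8.7622)
T_B = V + ((C−V)·d_B)·d_B = V + 11.8962·d_B = (-25.8351,-11.3910)
sweep = 180° − θ = 165.9146°

center=(-26.6298,-10.1547) T_A=(-27.0997,-8.7622) T_B=(-25.8351,-11.3910) sweep=165.9146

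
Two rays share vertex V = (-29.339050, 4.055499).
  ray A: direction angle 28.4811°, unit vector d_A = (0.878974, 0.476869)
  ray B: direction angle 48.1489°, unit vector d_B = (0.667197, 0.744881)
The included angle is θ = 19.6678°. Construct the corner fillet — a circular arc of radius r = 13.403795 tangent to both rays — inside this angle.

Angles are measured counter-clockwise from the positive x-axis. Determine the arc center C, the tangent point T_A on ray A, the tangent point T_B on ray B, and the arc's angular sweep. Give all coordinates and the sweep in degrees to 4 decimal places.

center=(32.2375,52.7119) T_A=(38.6293,40.9303) T_B=(22.2532,61.6549) sweep=160.3322

bisector direction at 38.3150° = (0.784614,0.619984)
center distance |VC| = r/sin(θ/2) = 13.403795/sin(9.8339°) = 78.479997
C = V + |VC|·bis = (32.2375,52.7119)
T_A = V + ((C−V)·d_A)·d_A = V + 77.3269·d_A = (38.6293,40.9303)
T_B = V + ((C−V)·d_B)·d_B = V + 77.3269·d_B = (22.2532,61.6549)
sweep = 180° − θ = 160.3322°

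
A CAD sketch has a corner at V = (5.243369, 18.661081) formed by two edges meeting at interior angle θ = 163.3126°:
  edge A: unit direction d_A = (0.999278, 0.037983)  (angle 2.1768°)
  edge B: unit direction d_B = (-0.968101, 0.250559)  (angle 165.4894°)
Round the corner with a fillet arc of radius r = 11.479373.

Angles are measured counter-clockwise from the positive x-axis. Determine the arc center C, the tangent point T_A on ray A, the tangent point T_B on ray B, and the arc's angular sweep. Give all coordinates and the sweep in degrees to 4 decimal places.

center=(6.4897,30.1961) T_A=(6.9258,18.7250) T_B=(3.6135,19.0829) sweep=16.6874

bisector direction at 83.8331° = (0.107425,0.994213)
center distance |VC| = r/sin(θ/2) = 11.479373/sin(81.6563°) = 11.602177
C = V + |VC|·bis = (6.4897,30.1961)
T_A = V + ((C−V)·d_A)·d_A = V + 1.6836·d_A = (6.9258,18.7250)
T_B = V + ((C−V)·d_B)·d_B = V + 1.6836·d_B = (3.6135,19.0829)
sweep = 180° − θ = 16.6874°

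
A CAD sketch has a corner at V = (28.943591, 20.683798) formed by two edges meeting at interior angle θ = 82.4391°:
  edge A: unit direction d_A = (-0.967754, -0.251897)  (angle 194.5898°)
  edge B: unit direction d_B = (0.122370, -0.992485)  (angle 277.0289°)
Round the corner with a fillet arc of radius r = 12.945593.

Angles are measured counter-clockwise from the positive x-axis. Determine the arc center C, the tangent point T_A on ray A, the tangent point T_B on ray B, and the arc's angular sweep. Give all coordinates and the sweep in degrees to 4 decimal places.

center=(17.9036,4.4333) T_A=(14.6426,16.9614) T_B=(30.7519,6.0174) sweep=97.5609

bisector direction at 235.8094° = (-0.561948,-0.827172)
center distance |VC| = r/sin(θ/2) = 12.945593/sin(41.2195°) = 19.645904
C = V + |VC|·bis = (17.9036,4.4333)
T_A = V + ((C−V)·d_A)·d_A = V + 14.7775·d_A = (14.6426,16.9614)
T_B = V + ((C−V)·d_B)·d_B = V + 14.7775·d_B = (30.7519,6.0174)
sweep = 180° − θ = 97.5609°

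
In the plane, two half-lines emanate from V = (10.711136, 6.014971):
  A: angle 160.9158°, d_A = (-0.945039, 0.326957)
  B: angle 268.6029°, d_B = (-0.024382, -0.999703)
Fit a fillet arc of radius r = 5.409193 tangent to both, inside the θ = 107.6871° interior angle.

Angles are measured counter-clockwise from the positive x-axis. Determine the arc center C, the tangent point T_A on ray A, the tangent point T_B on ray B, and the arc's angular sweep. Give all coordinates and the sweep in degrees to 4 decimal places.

bisector direction at 214.7594° = (-0.821554,-0.570131)
center distance |VC| = r/sin(θ/2) = 5.409193/sin(53.8436°) = 6.699446
C = V + |VC|·bis = (5.2072,2.1954)
T_A = V + ((C−V)·d_A)·d_A = V + 3.9526·d_A = (6.9758,7.3073)
T_B = V + ((C−V)·d_B)·d_B = V + 3.9526·d_B = (10.6148,2.0635)
sweep = 180° − θ = 72.3129°

center=(5.2072,2.1954) T_A=(6.9758,7.3073) T_B=(10.6148,2.0635) sweep=72.3129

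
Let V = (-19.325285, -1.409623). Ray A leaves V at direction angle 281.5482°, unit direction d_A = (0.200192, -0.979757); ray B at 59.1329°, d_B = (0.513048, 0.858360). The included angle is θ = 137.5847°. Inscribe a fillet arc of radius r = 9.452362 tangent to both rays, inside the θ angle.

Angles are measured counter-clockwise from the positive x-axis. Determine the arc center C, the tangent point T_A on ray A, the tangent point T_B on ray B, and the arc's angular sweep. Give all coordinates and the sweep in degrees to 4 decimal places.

center=(-9.3300,-3.1109) T_A=(-18.5910,-5.0032) T_B=(-17.4435,1.7387) sweep=42.4153

bisector direction at 350.3405° = (0.985822,-0.167792)
center distance |VC| = r/sin(θ/2) = 9.452362/sin(68.7923°) = 10.139022
C = V + |VC|·bis = (-9.3300,-3.1109)
T_A = V + ((C−V)·d_A)·d_A = V + 3.6678·d_A = (-18.5910,-5.0032)
T_B = V + ((C−V)·d_B)·d_B = V + 3.6678·d_B = (-17.4435,1.7387)
sweep = 180° − θ = 42.4153°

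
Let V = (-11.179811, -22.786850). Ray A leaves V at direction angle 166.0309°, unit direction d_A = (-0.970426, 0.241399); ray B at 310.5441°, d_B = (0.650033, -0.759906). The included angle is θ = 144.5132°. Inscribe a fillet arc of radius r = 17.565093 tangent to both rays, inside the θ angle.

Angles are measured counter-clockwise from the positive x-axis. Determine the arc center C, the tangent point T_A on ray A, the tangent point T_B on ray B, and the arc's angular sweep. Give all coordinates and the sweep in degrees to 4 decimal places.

bisector direction at 238.2875° = (-0.525657,-0.850696)
center distance |VC| = r/sin(θ/2) = 17.565093/sin(72.2566°) = 18.442380
C = V + |VC|·bis = (-20.8742,-38.4757)
T_A = V + ((C−V)·d_A)·d_A = V + 5.6204·d_A = (-16.6340,-21.4301)
T_B = V + ((C−V)·d_B)·d_B = V + 5.6204·d_B = (-7.5264,-27.0578)
sweep = 180° − θ = 35.4868°

center=(-20.8742,-38.4757) T_A=(-16.6340,-21.4301) T_B=(-7.5264,-27.0578) sweep=35.4868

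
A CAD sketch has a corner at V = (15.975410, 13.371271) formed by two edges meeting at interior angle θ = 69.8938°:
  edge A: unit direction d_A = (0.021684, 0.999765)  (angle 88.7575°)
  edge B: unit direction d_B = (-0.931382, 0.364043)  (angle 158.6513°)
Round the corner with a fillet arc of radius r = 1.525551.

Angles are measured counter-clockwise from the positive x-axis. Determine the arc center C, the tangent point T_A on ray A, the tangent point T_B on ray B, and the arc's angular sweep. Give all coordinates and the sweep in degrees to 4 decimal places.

bisector direction at 123.7044° = (-0.554908,0.831912)
center distance |VC| = r/sin(θ/2) = 1.525551/sin(34.9469°) = 2.663243
C = V + |VC|·bis = (14.4976,15.5869)
T_A = V + ((C−V)·d_A)·d_A = V + 2.1830·d_A = (16.0227,15.5538)
T_B = V + ((C−V)·d_B)·d_B = V + 2.1830·d_B = (13.9422,14.1660)
sweep = 180° − θ = 110.1062°

center=(14.4976,15.5869) T_A=(16.0227,15.5538) T_B=(13.9422,14.1660) sweep=110.1062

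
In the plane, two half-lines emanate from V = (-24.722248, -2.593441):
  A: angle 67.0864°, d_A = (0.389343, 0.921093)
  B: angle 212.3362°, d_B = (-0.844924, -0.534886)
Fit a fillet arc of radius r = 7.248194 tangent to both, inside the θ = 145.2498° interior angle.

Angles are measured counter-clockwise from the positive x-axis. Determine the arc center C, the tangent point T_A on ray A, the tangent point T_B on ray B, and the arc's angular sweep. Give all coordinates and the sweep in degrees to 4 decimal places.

center=(-30.5155,2.3176) T_A=(-23.8392,-0.5044) T_B=(-26.6385,-3.8066) sweep=34.7502

bisector direction at 139.7113° = (-0.762796,0.646639)
center distance |VC| = r/sin(θ/2) = 7.248194/sin(72.6249°) = 7.594741
C = V + |VC|·bis = (-30.5155,2.3176)
T_A = V + ((C−V)·d_A)·d_A = V + 2.2680·d_A = (-23.8392,-0.5044)
T_B = V + ((C−V)·d_B)·d_B = V + 2.2680·d_B = (-26.6385,-3.8066)
sweep = 180° − θ = 34.7502°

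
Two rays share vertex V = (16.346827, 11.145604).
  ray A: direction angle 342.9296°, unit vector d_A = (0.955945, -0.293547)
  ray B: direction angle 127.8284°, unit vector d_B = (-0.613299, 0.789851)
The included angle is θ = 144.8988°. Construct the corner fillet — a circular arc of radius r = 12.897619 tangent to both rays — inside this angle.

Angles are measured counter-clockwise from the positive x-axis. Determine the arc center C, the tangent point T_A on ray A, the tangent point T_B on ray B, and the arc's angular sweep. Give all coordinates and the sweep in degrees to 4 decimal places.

bisector direction at 55.3790° = (0.568145,0.822928)
center distance |VC| = r/sin(θ/2) = 12.897619/sin(72.4494°) = 13.527301
C = V + |VC|·bis = (24.0323,22.2776)
T_A = V + ((C−V)·d_A)·d_A = V + 4.0791·d_A = (20.2462,9.9482)
T_B = V + ((C−V)·d_B)·d_B = V + 4.0791·d_B = (13.8451,14.3675)
sweep = 180° − θ = 35.1012°

center=(24.0323,22.2776) T_A=(20.2462,9.9482) T_B=(13.8451,14.3675) sweep=35.1012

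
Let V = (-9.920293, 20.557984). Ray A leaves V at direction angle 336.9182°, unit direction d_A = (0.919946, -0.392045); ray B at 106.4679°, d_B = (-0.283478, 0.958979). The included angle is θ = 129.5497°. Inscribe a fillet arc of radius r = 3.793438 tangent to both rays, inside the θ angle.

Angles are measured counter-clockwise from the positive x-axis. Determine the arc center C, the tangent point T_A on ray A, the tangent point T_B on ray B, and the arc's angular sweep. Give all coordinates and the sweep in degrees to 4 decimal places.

bisector direction at 41.6931° = (0.746719,0.665140)
center distance |VC| = r/sin(θ/2) = 3.793438/sin(64.7749°) = 4.193312
C = V + |VC|·bis = (-6.7891,23.3471)
T_A = V + ((C−V)·d_A)·d_A = V + 1.7871·d_A = (-8.2763,19.8574)
T_B = V + ((C−V)·d_B)·d_B = V + 1.7871·d_B = (-10.4269,22.2718)
sweep = 180° − θ = 50.4503°

center=(-6.7891,23.3471) T_A=(-8.2763,19.8574) T_B=(-10.4269,22.2718) sweep=50.4503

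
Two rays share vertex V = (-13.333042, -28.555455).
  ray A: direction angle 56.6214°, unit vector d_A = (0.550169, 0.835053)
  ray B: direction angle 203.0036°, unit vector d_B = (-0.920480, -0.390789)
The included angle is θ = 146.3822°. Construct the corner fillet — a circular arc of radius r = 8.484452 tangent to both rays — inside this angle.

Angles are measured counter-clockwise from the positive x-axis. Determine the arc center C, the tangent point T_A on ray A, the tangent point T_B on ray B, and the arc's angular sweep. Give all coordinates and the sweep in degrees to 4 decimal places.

center=(-19.0079,-21.7473) T_A=(-11.9229,-26.4152) T_B=(-15.6923,-29.5571) sweep=33.6178

bisector direction at 129.8125° = (-0.640277,0.768144)
center distance |VC| = r/sin(θ/2) = 8.484452/sin(73.1911°) = 8.863133
C = V + |VC|·bis = (-19.0079,-21.7473)
T_A = V + ((C−V)·d_A)·d_A = V + 2.5630·d_A = (-11.9229,-26.4152)
T_B = V + ((C−V)·d_B)·d_B = V + 2.5630·d_B = (-15.6923,-29.5571)
sweep = 180° − θ = 33.6178°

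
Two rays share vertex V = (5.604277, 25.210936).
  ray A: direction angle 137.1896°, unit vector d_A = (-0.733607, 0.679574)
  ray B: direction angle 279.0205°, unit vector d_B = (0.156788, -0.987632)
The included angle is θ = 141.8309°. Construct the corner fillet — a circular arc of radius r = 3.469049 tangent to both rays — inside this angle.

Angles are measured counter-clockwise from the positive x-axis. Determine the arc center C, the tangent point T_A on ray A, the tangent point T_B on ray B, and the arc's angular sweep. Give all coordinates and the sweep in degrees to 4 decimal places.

bisector direction at 208.1051° = (-0.882085,-0.471090)
center distance |VC| = r/sin(θ/2) = 3.469049/sin(70.9155°) = 3.670807
C = V + |VC|·bis = (2.3663,23.4817)
T_A = V + ((C−V)·d_A)·d_A = V + 1.2002·d_A = (4.7238,26.0266)
T_B = V + ((C−V)·d_B)·d_B = V + 1.2002·d_B = (5.7925,24.0256)
sweep = 180° − θ = 38.1691°

center=(2.3663,23.4817) T_A=(4.7238,26.0266) T_B=(5.7925,24.0256) sweep=38.1691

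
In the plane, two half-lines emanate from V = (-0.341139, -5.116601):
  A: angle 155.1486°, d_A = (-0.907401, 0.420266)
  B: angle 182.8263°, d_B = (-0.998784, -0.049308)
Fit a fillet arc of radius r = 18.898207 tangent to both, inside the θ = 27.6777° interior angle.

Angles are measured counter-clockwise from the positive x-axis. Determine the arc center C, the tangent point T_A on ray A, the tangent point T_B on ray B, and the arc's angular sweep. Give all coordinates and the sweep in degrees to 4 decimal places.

bisector direction at 168.9874° = (-0.981585,0.191024)
center distance |VC| = r/sin(θ/2) = 18.898207/sin(13.8389°) = 79.008561
C = V + |VC|·bis = (-77.8948,9.9759)
T_A = V + ((C−V)·d_A)·d_A = V + 76.7151·d_A = (-69.9525,27.1242)
T_B = V + ((C−V)·d_B)·d_B = V + 76.7151·d_B = (-76.9629,-8.8993)
sweep = 180° − θ = 152.3223°

center=(-77.8948,9.9759) T_A=(-69.9525,27.1242) T_B=(-76.9629,-8.8993) sweep=152.3223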